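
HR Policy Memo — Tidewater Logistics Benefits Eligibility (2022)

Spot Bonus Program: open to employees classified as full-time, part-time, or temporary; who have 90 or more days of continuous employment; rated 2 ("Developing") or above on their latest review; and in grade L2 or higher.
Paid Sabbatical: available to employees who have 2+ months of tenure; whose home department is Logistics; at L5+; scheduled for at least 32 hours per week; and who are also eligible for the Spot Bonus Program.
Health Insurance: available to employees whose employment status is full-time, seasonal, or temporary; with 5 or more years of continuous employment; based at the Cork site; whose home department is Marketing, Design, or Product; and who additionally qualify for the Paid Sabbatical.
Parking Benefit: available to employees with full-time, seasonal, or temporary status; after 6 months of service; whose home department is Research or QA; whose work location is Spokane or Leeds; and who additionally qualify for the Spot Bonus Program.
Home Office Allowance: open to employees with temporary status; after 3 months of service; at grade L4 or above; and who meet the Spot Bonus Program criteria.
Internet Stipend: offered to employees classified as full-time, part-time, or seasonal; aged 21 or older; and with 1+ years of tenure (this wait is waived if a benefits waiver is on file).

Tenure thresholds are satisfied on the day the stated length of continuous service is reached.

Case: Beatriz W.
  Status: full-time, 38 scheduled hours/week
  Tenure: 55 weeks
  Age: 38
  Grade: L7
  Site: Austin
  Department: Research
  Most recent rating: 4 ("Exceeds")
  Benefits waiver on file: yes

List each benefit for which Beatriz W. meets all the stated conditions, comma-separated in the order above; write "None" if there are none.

Spot Bonus Program — status full-time ✓; service 55 weeks ≥ 90 days ✓; rating 4 ≥ 2 ✓; grade L7 ≥ L2 ✓ → eligible.
Paid Sabbatical — service 55 weeks ≥ 2 months (≈60 days) ✓; dept Research ✗ → not eligible.
Health Insurance — status full-time ✓; service 55 weeks < 5 years (≈1825 days) ✗ → not eligible.
Parking Benefit — status full-time ✓; service 55 weeks ≥ 6 months (≈180 days) ✓; dept Research ✓; site Austin ✗ (not Spokane or Leeds) → not eligible.
Home Office Allowance — status full-time ✗ (requires temporary) → not eligible.
Internet Stipend — status full-time ✓; age 38 ≥ 21 ✓; benefits waiver on file ✓ → eligible.

Spot Bonus Program, Internet Stipend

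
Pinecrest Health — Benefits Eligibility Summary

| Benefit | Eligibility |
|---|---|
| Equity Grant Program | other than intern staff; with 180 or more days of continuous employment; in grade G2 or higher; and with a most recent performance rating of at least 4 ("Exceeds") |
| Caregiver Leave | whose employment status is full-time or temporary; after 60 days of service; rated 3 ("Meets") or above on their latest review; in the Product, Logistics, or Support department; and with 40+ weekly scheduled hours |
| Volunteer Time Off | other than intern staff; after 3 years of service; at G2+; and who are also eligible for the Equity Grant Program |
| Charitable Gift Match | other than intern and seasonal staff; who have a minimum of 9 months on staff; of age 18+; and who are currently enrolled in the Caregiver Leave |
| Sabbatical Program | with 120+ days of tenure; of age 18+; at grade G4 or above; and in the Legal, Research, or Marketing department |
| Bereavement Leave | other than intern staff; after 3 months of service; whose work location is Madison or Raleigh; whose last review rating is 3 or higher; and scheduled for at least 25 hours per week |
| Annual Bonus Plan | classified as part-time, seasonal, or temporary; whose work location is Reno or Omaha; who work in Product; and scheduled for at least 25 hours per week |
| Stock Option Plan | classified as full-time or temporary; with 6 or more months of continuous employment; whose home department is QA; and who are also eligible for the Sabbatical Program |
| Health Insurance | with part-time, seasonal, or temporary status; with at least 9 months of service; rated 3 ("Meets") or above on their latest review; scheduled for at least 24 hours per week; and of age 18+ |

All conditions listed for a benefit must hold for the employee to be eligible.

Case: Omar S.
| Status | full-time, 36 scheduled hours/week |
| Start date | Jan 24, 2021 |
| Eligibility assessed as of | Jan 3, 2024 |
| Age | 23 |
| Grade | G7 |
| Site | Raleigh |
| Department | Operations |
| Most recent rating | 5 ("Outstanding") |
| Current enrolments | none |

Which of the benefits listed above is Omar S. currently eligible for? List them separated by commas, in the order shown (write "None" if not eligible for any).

Service from Jan 24, 2021 to Jan 3, 2024: 1074 days.
Equity Grant Program — status full-time ✓ (not excluded); service 1074 days ≥ 180 days ✓; grade G7 ≥ G2 ✓; rating 5 ≥ 4 ✓ → eligible.
Caregiver Leave — status full-time ✓; service 1074 days ≥ 60 days ✓; rating 5 ≥ 3 ✓; dept Operations ✗ → not eligible.
Volunteer Time Off — status full-time ✓ (not excluded); service 1074 days < 3 years (≈1095 days) ✗ → not eligible.
Charitable Gift Match — status full-time ✓ (not excluded); service 1074 days ≥ 9 months (≈270 days) ✓; age 23 ≥ 18 ✓; not enrolled in Caregiver Leave ✗ → not eligible.
Sabbatical Program — service 1074 days ≥ 120 days ✓; age 23 ≥ 18 ✓; grade G7 ≥ G4 ✓; dept Operations ✗ → not eligible.
Bereavement Leave — status full-time ✓ (not excluded); service 1074 days ≥ 3 months (≈90 days) ✓; site Raleigh ✓; rating 5 ≥ 3 ✓; 36 hrs/wk ≥ 25 ✓ → eligible.
Annual Bonus Plan — status full-time ✗ (requires part-time, seasonal, or temporary) → not eligible.
Stock Option Plan — status full-time ✓; service 1074 days ≥ 6 months (≈180 days) ✓; dept Operations ✗ → not eligible.
Health Insurance — status full-time ✗ (requires part-time, seasonal, or temporary) → not eligible.

Equity Grant Program, Bereavement Leave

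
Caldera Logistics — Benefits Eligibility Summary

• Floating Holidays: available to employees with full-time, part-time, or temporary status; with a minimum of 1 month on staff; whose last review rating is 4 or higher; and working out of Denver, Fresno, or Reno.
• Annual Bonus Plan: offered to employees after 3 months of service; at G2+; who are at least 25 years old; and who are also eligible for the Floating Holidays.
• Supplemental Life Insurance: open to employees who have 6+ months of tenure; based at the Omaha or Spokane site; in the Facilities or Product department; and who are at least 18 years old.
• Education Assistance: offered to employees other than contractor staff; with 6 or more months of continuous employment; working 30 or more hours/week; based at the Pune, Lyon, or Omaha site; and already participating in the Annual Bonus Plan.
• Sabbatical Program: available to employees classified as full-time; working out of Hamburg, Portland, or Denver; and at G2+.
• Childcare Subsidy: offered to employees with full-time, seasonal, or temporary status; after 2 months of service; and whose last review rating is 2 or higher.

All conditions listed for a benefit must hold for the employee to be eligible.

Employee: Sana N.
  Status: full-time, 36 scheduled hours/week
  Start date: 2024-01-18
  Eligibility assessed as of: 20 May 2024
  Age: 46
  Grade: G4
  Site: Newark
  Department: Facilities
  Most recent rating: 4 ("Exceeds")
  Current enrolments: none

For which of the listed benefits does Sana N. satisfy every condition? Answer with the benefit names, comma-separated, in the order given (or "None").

Service from 2024-01-18 to 20 May 2024: 123 days.
Floating Holidays — status full-time ✓; service 123 days ≥ 1 month (≈30 days) ✓; rating 4 ≥ 4 ✓; site Newark ✗ (not Denver, Fresno, or Reno) → not eligible.
Annual Bonus Plan — service 123 days ≥ 3 months (≈90 days) ✓; grade G4 ≥ G2 ✓; age 46 ≥ 25 ✓; not eligible for Floating Holidays ✗ → not eligible.
Supplemental Life Insurance — service 123 days < 6 months (≈180 days) ✗ → not eligible.
Education Assistance — status full-time ✓ (not excluded); service 123 days < 6 months (≈180 days) ✗ → not eligible.
Sabbatical Program — status full-time ✓; site Newark ✗ (not Hamburg, Portland, or Denver) → not eligible.
Childcare Subsidy — status full-time ✓; service 123 days ≥ 2 months (≈60 days) ✓; rating 4 ≥ 2 ✓ → eligible.

Childcare Subsidy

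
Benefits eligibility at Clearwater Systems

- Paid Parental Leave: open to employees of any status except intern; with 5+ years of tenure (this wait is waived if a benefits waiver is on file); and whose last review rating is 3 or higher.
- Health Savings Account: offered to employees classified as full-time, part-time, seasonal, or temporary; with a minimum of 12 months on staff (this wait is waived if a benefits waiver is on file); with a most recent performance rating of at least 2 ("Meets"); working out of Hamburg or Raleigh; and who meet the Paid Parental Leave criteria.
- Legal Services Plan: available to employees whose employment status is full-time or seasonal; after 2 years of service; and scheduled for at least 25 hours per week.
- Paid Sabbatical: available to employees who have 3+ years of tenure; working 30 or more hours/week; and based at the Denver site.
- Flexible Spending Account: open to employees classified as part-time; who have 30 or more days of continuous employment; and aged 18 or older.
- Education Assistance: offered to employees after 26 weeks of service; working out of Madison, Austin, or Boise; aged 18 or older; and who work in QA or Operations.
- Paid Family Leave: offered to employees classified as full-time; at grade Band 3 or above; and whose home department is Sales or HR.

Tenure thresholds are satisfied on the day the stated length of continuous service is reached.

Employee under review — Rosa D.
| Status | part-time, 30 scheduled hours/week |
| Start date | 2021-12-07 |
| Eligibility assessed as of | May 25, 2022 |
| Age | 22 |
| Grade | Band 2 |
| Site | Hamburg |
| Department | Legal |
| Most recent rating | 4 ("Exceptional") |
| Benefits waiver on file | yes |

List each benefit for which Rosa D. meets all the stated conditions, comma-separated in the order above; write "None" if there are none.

Paid Parental Leave, Health Savings Account, Flexible Spending Account

Service from 2021-12-07 to May 25, 2022: 169 days.
Paid Parental Leave — status part-time ✓ (not excluded); benefits waiver on file ✓; rating 4 ≥ 3 ✓ → eligible.
Health Savings Account — status part-time ✓; benefits waiver on file ✓; rating 4 ≥ 2 ✓; site Hamburg ✓; eligible for Paid Parental Leave ✓ → eligible.
Legal Services Plan — status part-time ✗ (requires full-time or seasonal) → not eligible.
Paid Sabbatical — service 169 days < 3 years (≈1095 days) ✗ → not eligible.
Flexible Spending Account — status part-time ✓; service 169 days ≥ 30 days ✓; age 22 ≥ 18 ✓ → eligible.
Education Assistance — service 169 days < 26 weeks (≈182 days) ✗ → not eligible.
Paid Family Leave — status part-time ✗ (requires full-time) → not eligible.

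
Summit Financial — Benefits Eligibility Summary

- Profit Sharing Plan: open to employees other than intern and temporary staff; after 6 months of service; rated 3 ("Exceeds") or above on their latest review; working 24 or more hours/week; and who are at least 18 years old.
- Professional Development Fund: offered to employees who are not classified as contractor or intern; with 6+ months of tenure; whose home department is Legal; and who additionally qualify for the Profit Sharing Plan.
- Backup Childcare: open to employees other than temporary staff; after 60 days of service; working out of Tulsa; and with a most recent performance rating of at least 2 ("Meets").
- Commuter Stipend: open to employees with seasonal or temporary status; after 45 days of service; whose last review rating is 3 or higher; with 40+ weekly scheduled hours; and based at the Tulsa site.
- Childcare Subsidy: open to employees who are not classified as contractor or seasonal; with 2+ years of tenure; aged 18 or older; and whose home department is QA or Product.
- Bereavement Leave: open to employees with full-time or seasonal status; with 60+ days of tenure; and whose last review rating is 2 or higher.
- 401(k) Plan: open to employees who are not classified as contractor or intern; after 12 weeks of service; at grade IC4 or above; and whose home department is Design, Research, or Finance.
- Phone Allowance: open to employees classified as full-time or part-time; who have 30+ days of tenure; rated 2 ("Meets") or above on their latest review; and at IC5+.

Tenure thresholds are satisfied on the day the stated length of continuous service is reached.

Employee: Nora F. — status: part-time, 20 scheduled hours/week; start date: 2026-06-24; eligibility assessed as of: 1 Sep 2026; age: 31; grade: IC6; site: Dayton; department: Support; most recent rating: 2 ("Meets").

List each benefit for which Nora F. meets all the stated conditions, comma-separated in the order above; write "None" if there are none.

Phone Allowance

Service from 2026-06-24 to 1 Sep 2026: 69 days.
Profit Sharing Plan — status part-time ✓ (not excluded); service 69 days < 6 months (≈180 days) ✗ → not eligible.
Professional Development Fund — status part-time ✓ (not excluded); service 69 days < 6 months (≈180 days) ✗ → not eligible.
Backup Childcare — status part-time ✓ (not excluded); service 69 days ≥ 60 days ✓; site Dayton ✗ (not Tulsa) → not eligible.
Commuter Stipend — status part-time ✗ (requires seasonal or temporary) → not eligible.
Childcare Subsidy — status part-time ✓ (not excluded); service 69 days < 2 years (≈730 days) ✗ → not eligible.
Bereavement Leave — status part-time ✗ (requires full-time or seasonal) → not eligible.
401(k) Plan — status part-time ✓ (not excluded); service 69 days < 12 weeks (≈84 days) ✗ → not eligible.
Phone Allowance — status part-time ✓; service 69 days ≥ 30 days ✓; rating 2 ≥ 2 ✓; grade IC6 ≥ IC5 ✓ → eligible.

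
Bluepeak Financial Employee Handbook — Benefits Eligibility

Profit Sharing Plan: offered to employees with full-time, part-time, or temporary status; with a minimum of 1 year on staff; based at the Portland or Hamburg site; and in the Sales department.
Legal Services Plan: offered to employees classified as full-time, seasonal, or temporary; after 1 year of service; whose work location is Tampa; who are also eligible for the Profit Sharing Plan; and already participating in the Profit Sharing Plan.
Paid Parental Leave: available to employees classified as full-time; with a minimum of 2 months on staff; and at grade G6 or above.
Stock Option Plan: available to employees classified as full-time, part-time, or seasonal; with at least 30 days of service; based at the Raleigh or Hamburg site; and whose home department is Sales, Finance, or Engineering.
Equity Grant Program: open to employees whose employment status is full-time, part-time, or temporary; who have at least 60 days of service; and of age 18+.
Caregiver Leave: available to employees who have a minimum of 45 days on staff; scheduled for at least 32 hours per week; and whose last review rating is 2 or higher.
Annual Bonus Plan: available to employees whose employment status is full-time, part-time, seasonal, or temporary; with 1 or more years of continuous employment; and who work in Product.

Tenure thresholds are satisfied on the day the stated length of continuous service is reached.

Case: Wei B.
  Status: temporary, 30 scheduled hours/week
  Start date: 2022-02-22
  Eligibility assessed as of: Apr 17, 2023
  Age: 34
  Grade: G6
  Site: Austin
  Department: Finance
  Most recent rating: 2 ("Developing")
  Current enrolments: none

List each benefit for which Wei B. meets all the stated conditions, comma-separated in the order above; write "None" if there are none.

Equity Grant Program

Service from 2022-02-22 to Apr 17, 2023: 419 days.
Profit Sharing Plan — status temporary ✓; service 419 days ≥ 1 year (≈365 days) ✓; site Austin ✗ (not Portland or Hamburg) → not eligible.
Legal Services Plan — status temporary ✓; service 419 days ≥ 1 year (≈365 days) ✓; site Austin ✗ (not Tampa) → not eligible.
Paid Parental Leave — status temporary ✗ (requires full-time) → not eligible.
Stock Option Plan — status temporary ✗ (requires full-time, part-time, or seasonal) → not eligible.
Equity Grant Program — status temporary ✓; service 419 days ≥ 60 days ✓; age 34 ≥ 18 ✓ → eligible.
Caregiver Leave — service 419 days ≥ 45 days ✓; 30 hrs/wk < 32 ✗ → not eligible.
Annual Bonus Plan — status temporary ✓; service 419 days ≥ 1 year (≈365 days) ✓; dept Finance ✗ → not eligible.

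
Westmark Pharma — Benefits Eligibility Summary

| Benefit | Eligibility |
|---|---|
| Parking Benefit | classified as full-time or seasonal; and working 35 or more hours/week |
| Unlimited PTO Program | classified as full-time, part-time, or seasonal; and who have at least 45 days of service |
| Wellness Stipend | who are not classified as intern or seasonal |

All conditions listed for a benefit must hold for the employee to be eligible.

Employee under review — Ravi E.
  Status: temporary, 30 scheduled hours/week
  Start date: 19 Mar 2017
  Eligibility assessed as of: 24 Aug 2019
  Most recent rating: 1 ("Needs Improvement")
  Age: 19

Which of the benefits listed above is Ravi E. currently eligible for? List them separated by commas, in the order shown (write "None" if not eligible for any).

Wellness Stipend

Service from 19 Mar 2017 to 24 Aug 2019: 888 days.
Parking Benefit — status temporary ✗ (requires full-time or seasonal) → not eligible.
Unlimited PTO Program — status temporary ✗ (requires full-time, part-time, or seasonal) → not eligible.
Wellness Stipend — status temporary ✓ (not excluded) → eligible.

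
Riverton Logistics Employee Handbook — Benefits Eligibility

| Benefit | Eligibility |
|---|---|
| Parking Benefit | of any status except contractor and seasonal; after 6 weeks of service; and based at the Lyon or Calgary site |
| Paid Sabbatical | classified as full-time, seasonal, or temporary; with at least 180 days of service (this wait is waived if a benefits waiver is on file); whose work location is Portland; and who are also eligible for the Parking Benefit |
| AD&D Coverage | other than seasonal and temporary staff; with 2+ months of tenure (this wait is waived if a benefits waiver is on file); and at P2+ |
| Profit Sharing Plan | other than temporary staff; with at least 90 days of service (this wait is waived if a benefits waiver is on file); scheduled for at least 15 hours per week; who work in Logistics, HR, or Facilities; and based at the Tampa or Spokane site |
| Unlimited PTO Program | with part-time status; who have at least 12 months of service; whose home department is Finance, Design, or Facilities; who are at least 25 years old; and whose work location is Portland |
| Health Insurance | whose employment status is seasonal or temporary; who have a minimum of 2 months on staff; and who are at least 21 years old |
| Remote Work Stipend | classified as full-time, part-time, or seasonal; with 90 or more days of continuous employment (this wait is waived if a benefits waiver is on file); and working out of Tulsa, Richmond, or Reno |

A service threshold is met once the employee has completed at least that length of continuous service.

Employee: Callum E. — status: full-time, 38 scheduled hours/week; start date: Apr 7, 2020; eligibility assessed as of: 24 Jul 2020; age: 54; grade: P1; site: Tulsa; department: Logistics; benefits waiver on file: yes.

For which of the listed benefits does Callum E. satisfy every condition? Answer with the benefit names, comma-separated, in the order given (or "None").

Service from Apr 7, 2020 to 24 Jul 2020: 108 days.
Parking Benefit — status full-time ✓ (not excluded); service 108 days ≥ 6 weeks (≈42 days) ✓; site Tulsa ✗ (not Lyon or Calgary) → not eligible.
Paid Sabbatical — status full-time ✓; benefits waiver on file ✓; site Tulsa ✗ (not Portland) → not eligible.
AD&D Coverage — status full-time ✓ (not excluded); benefits waiver on file ✓; grade P1 < P2 ✗ → not eligible.
Profit Sharing Plan — status full-time ✓ (not excluded); benefits waiver on file ✓; 38 hrs/wk ≥ 15 ✓; dept Logistics ✓; site Tulsa ✗ (not Tampa or Spokane) → not eligible.
Unlimited PTO Program — status full-time ✗ (requires part-time) → not eligible.
Health Insurance — status full-time ✗ (requires seasonal or temporary) → not eligible.
Remote Work Stipend — status full-time ✓; benefits waiver on file ✓; site Tulsa ✓ → eligible.

Remote Work Stipend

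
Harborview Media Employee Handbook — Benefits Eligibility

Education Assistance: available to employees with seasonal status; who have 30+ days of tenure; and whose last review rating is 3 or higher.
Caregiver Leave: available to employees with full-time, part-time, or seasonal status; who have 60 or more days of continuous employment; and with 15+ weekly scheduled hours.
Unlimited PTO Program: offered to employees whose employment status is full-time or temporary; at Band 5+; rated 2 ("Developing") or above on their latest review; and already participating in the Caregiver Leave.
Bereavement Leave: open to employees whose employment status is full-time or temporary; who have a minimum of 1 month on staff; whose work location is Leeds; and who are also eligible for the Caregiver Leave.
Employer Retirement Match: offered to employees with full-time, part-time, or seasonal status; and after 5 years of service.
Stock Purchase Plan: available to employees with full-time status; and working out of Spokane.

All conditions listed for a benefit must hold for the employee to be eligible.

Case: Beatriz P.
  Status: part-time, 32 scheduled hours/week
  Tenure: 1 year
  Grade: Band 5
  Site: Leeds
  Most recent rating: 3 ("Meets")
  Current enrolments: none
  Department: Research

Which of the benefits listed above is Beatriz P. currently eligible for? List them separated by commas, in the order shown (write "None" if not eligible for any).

Education Assistance — status part-time ✗ (requires seasonal) → not eligible.
Caregiver Leave — status part-time ✓; service 1 year ≥ 60 days ✓; 32 hrs/wk ≥ 15 ✓ → eligible.
Unlimited PTO Program — status part-time ✗ (requires full-time or temporary) → not eligible.
Bereavement Leave — status part-time ✗ (requires full-time or temporary) → not eligible.
Employer Retirement Match — status part-time ✓; service 1 year < 5 years ✗ → not eligible.
Stock Purchase Plan — status part-time ✗ (requires full-time) → not eligible.

Caregiver Leave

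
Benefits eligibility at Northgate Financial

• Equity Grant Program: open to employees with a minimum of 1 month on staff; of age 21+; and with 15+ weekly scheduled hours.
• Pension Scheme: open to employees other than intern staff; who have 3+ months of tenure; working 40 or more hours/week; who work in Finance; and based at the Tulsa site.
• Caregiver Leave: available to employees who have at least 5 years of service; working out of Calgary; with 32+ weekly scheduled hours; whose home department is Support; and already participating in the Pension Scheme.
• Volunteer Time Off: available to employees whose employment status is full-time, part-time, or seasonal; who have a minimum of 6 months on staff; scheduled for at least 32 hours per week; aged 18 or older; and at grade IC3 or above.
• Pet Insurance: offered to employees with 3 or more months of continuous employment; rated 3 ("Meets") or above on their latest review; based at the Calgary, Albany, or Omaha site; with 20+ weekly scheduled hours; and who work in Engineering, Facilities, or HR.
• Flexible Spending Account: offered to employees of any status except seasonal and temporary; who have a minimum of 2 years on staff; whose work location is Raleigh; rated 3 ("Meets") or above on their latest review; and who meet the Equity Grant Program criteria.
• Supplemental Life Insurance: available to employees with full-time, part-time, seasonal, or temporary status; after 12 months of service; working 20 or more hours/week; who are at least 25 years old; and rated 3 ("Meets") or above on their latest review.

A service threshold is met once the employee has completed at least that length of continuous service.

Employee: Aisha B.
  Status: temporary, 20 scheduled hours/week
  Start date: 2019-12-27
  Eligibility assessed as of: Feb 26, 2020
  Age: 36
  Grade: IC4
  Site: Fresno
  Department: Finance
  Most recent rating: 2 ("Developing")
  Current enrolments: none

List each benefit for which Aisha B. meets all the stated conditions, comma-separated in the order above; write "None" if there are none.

Equity Grant Program

Service from 2019-12-27 to Feb 26, 2020: 61 days.
Equity Grant Program — service 61 days ≥ 1 month (≈30 days) ✓; age 36 ≥ 21 ✓; 20 hrs/wk ≥ 15 ✓ → eligible.
Pension Scheme — status temporary ✓ (not excluded); service 61 days < 3 months (≈90 days) ✗ → not eligible.
Caregiver Leave — service 61 days < 5 years (≈1825 days) ✗ → not eligible.
Volunteer Time Off — status temporary ✗ (requires full-time, part-time, or seasonal) → not eligible.
Pet Insurance — service 61 days < 3 months (≈90 days) ✗ → not eligible.
Flexible Spending Account — status temporary ✗ (excluded) → not eligible.
Supplemental Life Insurance — status temporary ✓; service 61 days < 12 months (≈360 days) ✗ → not eligible.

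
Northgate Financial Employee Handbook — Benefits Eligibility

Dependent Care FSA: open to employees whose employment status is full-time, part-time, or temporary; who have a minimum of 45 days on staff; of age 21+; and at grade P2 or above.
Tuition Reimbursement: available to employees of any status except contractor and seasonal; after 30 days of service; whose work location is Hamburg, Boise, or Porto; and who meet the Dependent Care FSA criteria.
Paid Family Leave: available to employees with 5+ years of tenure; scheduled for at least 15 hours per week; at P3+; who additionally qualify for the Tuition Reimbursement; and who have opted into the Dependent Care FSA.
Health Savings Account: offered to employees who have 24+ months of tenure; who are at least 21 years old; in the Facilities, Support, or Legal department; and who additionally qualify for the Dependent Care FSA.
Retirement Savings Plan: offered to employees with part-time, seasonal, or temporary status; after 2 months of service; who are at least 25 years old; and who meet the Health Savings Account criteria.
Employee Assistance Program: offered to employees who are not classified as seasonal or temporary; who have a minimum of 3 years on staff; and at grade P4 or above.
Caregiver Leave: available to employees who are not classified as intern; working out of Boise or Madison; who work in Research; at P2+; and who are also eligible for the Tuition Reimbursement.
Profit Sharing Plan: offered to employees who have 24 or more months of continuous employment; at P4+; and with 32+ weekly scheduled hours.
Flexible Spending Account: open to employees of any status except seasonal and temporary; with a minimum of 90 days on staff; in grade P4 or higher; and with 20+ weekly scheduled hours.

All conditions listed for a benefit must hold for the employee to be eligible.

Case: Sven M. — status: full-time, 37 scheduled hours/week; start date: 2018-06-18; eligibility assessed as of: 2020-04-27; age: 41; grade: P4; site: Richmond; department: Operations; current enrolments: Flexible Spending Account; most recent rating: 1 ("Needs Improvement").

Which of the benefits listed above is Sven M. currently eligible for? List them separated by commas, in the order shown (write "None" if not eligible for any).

Dependent Care FSA, Flexible Spending Account

Service from 2018-06-18 to 2020-04-27: 679 days.
Dependent Care FSA — status full-time ✓; service 679 days ≥ 45 days ✓; age 41 ≥ 21 ✓; grade P4 ≥ P2 ✓ → eligible.
Tuition Reimbursement — status full-time ✓ (not excluded); service 679 days ≥ 30 days ✓; site Richmond ✗ (not Hamburg, Boise, or Porto) → not eligible.
Paid Family Leave — service 679 days < 5 years (≈1825 days) ✗ → not eligible.
Health Savings Account — service 679 days < 24 months (≈720 days) ✗ → not eligible.
Retirement Savings Plan — status full-time ✗ (requires part-time, seasonal, or temporary) → not eligible.
Employee Assistance Program — status full-time ✓ (not excluded); service 679 days < 3 years (≈1095 days) ✗ → not eligible.
Caregiver Leave — status full-time ✓ (not excluded); site Richmond ✗ (not Boise or Madison) → not eligible.
Profit Sharing Plan — service 679 days < 24 months (≈720 days) ✗ → not eligible.
Flexible Spending Account — status full-time ✓ (not excluded); service 679 days ≥ 90 days ✓; grade P4 ≥ P4 ✓; 37 hrs/wk ≥ 20 ✓ → eligible.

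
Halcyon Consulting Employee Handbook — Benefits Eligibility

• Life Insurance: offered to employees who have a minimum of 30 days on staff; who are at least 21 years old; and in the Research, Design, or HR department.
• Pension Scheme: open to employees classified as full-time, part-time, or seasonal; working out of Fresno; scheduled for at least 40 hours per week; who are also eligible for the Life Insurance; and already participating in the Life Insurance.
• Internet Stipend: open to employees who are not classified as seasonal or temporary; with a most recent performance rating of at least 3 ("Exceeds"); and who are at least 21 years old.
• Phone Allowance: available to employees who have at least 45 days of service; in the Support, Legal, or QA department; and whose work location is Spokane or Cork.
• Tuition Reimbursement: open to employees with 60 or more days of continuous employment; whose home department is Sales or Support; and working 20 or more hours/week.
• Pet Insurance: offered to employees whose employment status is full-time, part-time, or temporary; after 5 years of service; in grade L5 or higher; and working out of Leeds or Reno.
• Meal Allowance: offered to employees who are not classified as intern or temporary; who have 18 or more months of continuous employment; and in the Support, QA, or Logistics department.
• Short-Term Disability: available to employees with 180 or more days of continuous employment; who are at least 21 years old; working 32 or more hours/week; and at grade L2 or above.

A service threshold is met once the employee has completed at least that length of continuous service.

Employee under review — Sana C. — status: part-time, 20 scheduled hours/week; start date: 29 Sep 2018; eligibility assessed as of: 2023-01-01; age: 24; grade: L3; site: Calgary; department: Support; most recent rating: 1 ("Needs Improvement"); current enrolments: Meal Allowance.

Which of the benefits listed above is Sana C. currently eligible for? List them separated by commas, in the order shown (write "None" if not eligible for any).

Tuition Reimbursement, Meal Allowance

Service from 29 Sep 2018 to 2023-01-01: 1555 days.
Life Insurance — service 1555 days ≥ 30 days ✓; age 24 ≥ 21 ✓; dept Support ✗ → not eligible.
Pension Scheme — status part-time ✓; site Calgary ✗ (not Fresno) → not eligible.
Internet Stipend — status part-time ✓ (not excluded); rating 1 < 3 ✗ → not eligible.
Phone Allowance — service 1555 days ≥ 45 days ✓; dept Support ✓; site Calgary ✗ (not Spokane or Cork) → not eligible.
Tuition Reimbursement — service 1555 days ≥ 60 days ✓; dept Support ✓; 20 hrs/wk ≥ 20 ✓ → eligible.
Pet Insurance — status part-time ✓; service 1555 days < 5 years (≈1825 days) ✗ → not eligible.
Meal Allowance — status part-time ✓ (not excluded); service 1555 days ≥ 18 months (≈540 days) ✓; dept Support ✓ → eligible.
Short-Term Disability — service 1555 days ≥ 180 days ✓; age 24 ≥ 21 ✓; 20 hrs/wk < 32 ✗ → not eligible.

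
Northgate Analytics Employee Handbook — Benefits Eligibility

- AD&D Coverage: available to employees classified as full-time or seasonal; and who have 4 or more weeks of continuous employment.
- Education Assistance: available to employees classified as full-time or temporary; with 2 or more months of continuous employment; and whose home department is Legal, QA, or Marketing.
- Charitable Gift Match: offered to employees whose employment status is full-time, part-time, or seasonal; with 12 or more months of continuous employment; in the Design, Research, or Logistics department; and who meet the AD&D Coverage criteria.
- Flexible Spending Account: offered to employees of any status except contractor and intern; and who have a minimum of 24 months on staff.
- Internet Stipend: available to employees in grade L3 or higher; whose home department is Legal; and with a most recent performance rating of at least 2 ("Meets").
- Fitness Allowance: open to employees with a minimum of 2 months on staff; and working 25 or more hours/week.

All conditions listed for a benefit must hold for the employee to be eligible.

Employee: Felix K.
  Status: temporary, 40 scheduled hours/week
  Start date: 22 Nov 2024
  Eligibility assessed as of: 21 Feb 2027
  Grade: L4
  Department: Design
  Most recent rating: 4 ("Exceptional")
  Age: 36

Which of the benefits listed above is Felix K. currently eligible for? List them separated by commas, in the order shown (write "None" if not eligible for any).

Service from 22 Nov 2024 to 21 Feb 2027: 821 days.
AD&D Coverage — status temporary ✗ (requires full-time or seasonal) → not eligible.
Education Assistance — status temporary ✓; service 821 days ≥ 2 months (≈60 days) ✓; dept Design ✗ → not eligible.
Charitable Gift Match — status temporary ✗ (requires full-time, part-time, or seasonal) → not eligible.
Flexible Spending Account — status temporary ✓ (not excluded); service 821 days ≥ 24 months (≈720 days) ✓ → eligible.
Internet Stipend — grade L4 ≥ L3 ✓; dept Design ✗ → not eligible.
Fitness Allowance — service 821 days ≥ 2 months (≈60 days) ✓; 40 hrs/wk ≥ 25 ✓ → eligible.

Flexible Spending Account, Fitness Allowance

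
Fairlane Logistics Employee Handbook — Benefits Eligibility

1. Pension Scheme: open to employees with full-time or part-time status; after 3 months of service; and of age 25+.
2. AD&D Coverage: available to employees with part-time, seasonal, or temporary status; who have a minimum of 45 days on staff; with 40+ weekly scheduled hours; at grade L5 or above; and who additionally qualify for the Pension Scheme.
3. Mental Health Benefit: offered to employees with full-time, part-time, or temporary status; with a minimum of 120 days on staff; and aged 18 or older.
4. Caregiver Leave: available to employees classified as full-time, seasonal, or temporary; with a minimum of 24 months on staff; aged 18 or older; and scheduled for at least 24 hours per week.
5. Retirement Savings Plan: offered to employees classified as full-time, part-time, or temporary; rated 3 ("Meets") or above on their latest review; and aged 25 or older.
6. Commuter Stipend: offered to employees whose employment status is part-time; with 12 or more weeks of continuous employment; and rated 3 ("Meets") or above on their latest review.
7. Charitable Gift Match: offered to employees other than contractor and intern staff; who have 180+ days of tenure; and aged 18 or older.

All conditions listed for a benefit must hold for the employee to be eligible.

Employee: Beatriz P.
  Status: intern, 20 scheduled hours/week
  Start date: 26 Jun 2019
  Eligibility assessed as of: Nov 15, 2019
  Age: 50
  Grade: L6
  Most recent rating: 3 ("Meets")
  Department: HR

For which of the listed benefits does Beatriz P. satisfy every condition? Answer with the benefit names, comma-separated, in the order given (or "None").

Service from 26 Jun 2019 to Nov 15, 2019: 142 days.
Pension Scheme — status intern ✗ (requires full-time or part-time) → not eligible.
AD&D Coverage — status intern ✗ (requires part-time, seasonal, or temporary) → not eligible.
Mental Health Benefit — status intern ✗ (requires full-time, part-time, or temporary) → not eligible.
Caregiver Leave — status intern ✗ (requires full-time, seasonal, or temporary) → not eligible.
Retirement Savings Plan — status intern ✗ (requires full-time, part-time, or temporary) → not eligible.
Commuter Stipend — status intern ✗ (requires part-time) → not eligible.
Charitable Gift Match — status intern ✗ (excluded) → not eligible.

None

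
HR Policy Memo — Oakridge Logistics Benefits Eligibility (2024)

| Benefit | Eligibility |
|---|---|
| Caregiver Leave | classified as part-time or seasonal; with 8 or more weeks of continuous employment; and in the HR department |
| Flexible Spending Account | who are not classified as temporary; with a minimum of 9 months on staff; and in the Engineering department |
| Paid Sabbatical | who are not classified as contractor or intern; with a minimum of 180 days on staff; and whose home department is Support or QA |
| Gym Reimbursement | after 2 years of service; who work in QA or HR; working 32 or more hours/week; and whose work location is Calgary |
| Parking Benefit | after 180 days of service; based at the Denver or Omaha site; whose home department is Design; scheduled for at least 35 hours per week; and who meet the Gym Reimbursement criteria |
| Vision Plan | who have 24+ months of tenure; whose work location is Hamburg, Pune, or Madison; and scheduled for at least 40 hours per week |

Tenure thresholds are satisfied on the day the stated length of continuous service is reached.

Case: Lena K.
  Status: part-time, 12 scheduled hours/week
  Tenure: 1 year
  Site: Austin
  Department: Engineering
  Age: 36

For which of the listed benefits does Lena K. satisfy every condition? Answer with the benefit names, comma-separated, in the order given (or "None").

Flexible Spending Account

Caregiver Leave — status part-time ✓; service 1 year ≥ 8 weeks (≈56 days) ✓; dept Engineering ✗ → not eligible.
Flexible Spending Account — status part-time ✓ (not excluded); service 1 year ≥ 9 months (≈270 days) ✓; dept Engineering ✓ → eligible.
Paid Sabbatical — status part-time ✓ (not excluded); service 1 year ≥ 180 days ✓; dept Engineering ✗ → not eligible.
Gym Reimbursement — service 1 year < 2 years ✗ → not eligible.
Parking Benefit — service 1 year ≥ 180 days ✓; site Austin ✗ (not Denver or Omaha) → not eligible.
Vision Plan — service 1 year < 24 months (≈720 days) ✗ → not eligible.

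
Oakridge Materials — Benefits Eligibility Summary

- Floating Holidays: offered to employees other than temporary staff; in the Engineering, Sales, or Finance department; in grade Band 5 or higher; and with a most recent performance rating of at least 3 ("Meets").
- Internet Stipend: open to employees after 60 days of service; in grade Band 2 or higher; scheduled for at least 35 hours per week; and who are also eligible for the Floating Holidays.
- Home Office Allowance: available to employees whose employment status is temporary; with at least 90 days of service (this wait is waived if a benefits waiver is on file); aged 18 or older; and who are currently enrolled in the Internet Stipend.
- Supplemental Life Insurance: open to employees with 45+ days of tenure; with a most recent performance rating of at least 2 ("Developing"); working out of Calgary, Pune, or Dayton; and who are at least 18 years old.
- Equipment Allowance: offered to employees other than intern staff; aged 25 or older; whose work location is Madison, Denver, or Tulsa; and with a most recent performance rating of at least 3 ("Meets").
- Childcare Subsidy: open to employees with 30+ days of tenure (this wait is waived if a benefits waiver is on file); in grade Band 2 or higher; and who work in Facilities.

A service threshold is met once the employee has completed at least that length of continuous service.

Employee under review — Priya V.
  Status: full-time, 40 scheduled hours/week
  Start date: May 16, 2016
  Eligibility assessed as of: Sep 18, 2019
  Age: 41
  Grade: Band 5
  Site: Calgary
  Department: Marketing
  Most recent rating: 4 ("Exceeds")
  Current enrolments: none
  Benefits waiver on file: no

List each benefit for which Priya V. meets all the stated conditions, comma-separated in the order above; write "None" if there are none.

Supplemental Life Insurance

Service from May 16, 2016 to Sep 18, 2019: 1220 days.
Floating Holidays — status full-time ✓ (not excluded); dept Marketing ✗ → not eligible.
Internet Stipend — service 1220 days ≥ 60 days ✓; grade Band 5 ≥ Band 2 ✓; 40 hrs/wk ≥ 35 ✓; not eligible for Floating Holidays ✗ → not eligible.
Home Office Allowance — status full-time ✗ (requires temporary) → not eligible.
Supplemental Life Insurance — service 1220 days ≥ 45 days ✓; rating 4 ≥ 2 ✓; site Calgary ✓; age 41 ≥ 18 ✓ → eligible.
Equipment Allowance — status full-time ✓ (not excluded); age 41 ≥ 25 ✓; site Calgary ✗ (not Madison, Denver, or Tulsa) → not eligible.
Childcare Subsidy — no waiver, service 1220 days ≥ 30 days ✓; grade Band 5 ≥ Band 2 ✓; dept Marketing ✗ → not eligible.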